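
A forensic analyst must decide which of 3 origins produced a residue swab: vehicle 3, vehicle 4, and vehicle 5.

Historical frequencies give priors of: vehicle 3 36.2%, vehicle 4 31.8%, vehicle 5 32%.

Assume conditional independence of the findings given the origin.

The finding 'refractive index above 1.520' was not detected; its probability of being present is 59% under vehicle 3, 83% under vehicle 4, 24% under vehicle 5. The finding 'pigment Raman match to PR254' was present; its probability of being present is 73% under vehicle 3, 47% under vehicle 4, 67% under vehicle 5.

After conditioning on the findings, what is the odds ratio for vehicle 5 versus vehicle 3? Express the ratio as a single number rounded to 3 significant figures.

The normalizing constant cancels in an odds ratio, so compute prior × likelihood for the two hypotheses only (using 1 − P(present | H) for each absent finding):
  vehicle 5: 0.320 × (1 − 0.24) × 0.67 = 0.16294
  vehicle 3: 0.362 × (1 − 0.59) × 0.73 = 0.10835
Posterior odds = 0.16294 / 0.10835 ≈ 1.50.

1.50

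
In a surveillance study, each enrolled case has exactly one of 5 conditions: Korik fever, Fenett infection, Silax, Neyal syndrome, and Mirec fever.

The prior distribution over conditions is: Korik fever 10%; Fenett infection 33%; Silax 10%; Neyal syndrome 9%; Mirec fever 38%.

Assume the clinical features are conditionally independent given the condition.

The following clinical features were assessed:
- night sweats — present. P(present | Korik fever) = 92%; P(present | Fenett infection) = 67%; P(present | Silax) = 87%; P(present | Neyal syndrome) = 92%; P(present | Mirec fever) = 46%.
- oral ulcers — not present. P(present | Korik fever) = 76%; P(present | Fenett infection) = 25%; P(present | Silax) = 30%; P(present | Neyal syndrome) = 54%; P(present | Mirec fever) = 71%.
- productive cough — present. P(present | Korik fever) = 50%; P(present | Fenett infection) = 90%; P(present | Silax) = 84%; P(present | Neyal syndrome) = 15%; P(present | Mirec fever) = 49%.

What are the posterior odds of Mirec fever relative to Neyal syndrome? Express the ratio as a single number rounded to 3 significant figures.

4.35

The normalizing constant cancels in an odds ratio, so compute prior × likelihood for the two hypotheses only (using 1 − P(present | H) for each absent clinical feature):
  Mirec fever: 0.38 × 0.46 × (1 − 0.71) × 0.49 = 0.024839
  Neyal syndrome: 0.09 × 0.92 × (1 − 0.54) × 0.15 = 0.0057132
Odds(Mirec fever : Neyal syndrome) = 0.024839 / 0.0057132 ≈ 4.35.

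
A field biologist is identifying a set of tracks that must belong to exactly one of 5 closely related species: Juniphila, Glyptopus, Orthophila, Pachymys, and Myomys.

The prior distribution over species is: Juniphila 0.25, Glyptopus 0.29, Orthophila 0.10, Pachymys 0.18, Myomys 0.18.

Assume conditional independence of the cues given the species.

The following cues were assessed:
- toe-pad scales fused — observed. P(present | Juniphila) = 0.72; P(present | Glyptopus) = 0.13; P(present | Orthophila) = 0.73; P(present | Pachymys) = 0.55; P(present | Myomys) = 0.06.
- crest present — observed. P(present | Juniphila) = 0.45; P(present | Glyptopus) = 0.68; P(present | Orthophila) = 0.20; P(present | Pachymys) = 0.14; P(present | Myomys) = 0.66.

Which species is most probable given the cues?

By Bayes' rule with conditional independence, the unnormalized weight for each hypothesis is prior × ∏ likelihoods:
  Juniphila: 0.25 × 0.72 × 0.45 = 0.081
  Glyptopus: 0.29 × 0.13 × 0.68 = 0.025636
  Orthophila: 0.10 × 0.73 × 0.20 = 0.0146
  Pachymys: 0.18 × 0.55 × 0.14 = 0.01386
  Myomys: 0.18 × 0.06 × 0.66 = 0.007128
Normalizing constant Z = 0.081 + 0.025636 + 0.0146 + 0.01386 + 0.007128 = 0.14222.
P(Juniphila | evidence) ≈ 0.081 / 0.14222 ≈ 0.570
P(Glyptopus | evidence) ≈ 0.025636 / 0.14222 ≈ 0.180
P(Orthophila | evidence) ≈ 0.0146 / 0.14222 ≈ 0.103
P(Pachymys | evidence) ≈ 0.01386 / 0.14222 ≈ 0.097
P(Myomys | evidence) ≈ 0.007128 / 0.14222 ≈ 0.050
The largest is 0.570, so Juniphila is most probable.

Juniphila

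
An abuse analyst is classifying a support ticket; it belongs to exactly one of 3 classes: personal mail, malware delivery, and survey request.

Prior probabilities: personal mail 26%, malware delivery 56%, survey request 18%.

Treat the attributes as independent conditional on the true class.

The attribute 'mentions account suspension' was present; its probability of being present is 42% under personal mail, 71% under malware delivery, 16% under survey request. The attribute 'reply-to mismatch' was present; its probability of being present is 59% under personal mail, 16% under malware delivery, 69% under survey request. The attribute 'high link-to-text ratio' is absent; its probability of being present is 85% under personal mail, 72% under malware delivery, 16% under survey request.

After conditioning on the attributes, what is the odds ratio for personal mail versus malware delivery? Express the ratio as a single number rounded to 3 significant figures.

0.543

Unnormalized posterior weight (prior times the attribute likelihoods) for each of the two hypotheses (using 1 − P(present | H) for each absent attribute):
  personal mail: 0.26 × 0.42 × 0.59 × (1 − 0.85) = 0.0096642
  malware delivery: 0.56 × 0.71 × 0.16 × (1 − 0.72) = 0.017812
Odds(personal mail : malware delivery) = 0.0096642 / 0.017812 ≈ 0.543.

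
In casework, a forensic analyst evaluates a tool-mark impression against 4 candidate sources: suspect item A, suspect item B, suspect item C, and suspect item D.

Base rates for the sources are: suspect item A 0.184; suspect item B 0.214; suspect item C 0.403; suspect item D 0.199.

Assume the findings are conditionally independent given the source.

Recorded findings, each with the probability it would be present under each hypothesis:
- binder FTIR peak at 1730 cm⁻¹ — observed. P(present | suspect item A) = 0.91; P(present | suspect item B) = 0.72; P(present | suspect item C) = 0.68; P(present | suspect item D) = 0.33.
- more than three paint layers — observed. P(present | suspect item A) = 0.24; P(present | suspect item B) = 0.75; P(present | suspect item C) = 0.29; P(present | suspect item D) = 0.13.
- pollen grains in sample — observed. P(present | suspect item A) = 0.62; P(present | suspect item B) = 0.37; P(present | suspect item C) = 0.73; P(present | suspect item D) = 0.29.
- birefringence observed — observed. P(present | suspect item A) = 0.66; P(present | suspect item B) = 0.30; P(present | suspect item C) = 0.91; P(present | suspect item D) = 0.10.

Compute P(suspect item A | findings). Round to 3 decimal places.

Multiply each prior by the joint likelihood of the evidence pattern:
  suspect item A: 0.184 × 0.91 × 0.24 × 0.62 × 0.66 = 0.016444
  suspect item B: 0.214 × 0.72 × 0.75 × 0.37 × 0.30 = 0.012827
  suspect item C: 0.403 × 0.68 × 0.29 × 0.73 × 0.91 = 0.052793
  suspect item D: 0.199 × 0.33 × 0.13 × 0.29 × 0.10 = 0.00024758
The unnormalized weights sum to 0.082312.
P(suspect item A | evidence) = 0.016444 / 0.082312 ≈ 0.200.

0.200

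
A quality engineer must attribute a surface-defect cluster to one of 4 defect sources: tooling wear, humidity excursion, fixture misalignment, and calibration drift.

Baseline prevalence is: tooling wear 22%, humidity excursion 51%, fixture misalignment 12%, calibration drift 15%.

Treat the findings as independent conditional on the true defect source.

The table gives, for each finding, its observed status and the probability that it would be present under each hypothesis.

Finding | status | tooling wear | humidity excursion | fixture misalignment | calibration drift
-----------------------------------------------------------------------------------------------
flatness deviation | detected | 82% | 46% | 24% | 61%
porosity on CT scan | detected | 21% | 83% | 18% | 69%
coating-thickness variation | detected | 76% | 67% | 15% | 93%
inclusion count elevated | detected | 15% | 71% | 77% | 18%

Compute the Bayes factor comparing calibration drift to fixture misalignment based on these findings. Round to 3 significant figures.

14.1

Take the product of per-finding likelihoods under each hypothesis, then divide.
  calibration drift: 0.61 × 0.69 × 0.93 × 0.18 = 0.070459
  fixture misalignment: 0.24 × 0.18 × 0.15 × 0.77 = 0.0049896
Bayes factor = 0.070459 / 0.0049896 ≈ 14.1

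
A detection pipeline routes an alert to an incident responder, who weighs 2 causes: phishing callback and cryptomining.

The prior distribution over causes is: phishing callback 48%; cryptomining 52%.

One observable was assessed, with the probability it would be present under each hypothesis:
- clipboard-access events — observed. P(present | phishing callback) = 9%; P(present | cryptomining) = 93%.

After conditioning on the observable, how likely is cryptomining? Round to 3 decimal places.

0.918

For each hypothesis, the unnormalized posterior weight is prior × likelihood:
  phishing callback: 0.48 × 0.09 = 0.0432
  cryptomining: 0.52 × 0.93 = 0.4836
Marginal likelihood of the evidence = 0.5268.
P(cryptomining | evidence) = 0.4836 / 0.5268 ≈ 0.918.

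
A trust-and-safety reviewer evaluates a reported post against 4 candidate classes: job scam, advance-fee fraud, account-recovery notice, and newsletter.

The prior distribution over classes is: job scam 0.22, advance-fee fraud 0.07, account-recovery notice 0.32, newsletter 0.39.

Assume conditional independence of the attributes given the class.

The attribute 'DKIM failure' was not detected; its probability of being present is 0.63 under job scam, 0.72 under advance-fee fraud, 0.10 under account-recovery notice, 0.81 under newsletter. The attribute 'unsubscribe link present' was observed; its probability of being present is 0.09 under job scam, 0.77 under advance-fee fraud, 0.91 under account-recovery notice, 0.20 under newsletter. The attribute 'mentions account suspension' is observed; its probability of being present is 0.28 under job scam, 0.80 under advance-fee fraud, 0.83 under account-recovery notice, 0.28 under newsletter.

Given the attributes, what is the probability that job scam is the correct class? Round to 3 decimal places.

By Bayes' rule with conditional independence, the unnormalized weight for each hypothesis is prior × ∏ likelihoods (using 1 − P(present | H) for each absent attribute):
  job scam: 0.22 × (1 − 0.63) × 0.09 × 0.28 = 0.0020513
  advance-fee fraud: 0.07 × (1 − 0.72) × 0.77 × 0.80 = 0.012074
  account-recovery notice: 0.32 × (1 − 0.10) × 0.91 × 0.83 = 0.21753
  newsletter: 0.39 × (1 − 0.81) × 0.20 × 0.28 = 0.0041496
The unnormalized weights sum to 0.2358.
P(job scam | evidence) = 0.0020513 / 0.2358 ≈ 0.009.

0.009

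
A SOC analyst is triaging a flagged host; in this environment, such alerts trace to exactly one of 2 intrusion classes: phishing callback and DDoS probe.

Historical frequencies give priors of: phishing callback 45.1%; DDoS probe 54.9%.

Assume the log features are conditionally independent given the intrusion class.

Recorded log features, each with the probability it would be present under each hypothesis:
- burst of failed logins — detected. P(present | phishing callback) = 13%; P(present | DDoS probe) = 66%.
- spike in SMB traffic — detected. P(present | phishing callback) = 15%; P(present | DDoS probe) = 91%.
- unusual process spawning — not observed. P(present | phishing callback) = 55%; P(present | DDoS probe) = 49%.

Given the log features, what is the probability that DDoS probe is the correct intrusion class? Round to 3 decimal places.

Multiply each prior by the joint likelihood of the log feature pattern (using 1 − P(present | H) for each absent log feature):
  phishing callback: 0.451 × 0.13 × 0.15 × (1 − 0.55) = 0.0039575
  DDoS probe: 0.549 × 0.66 × 0.91 × (1 − 0.49) = 0.16816
The unnormalized weights sum to 0.17212.
P(DDoS probe | evidence) = 0.16816 / 0.17212 ≈ 0.977.

0.977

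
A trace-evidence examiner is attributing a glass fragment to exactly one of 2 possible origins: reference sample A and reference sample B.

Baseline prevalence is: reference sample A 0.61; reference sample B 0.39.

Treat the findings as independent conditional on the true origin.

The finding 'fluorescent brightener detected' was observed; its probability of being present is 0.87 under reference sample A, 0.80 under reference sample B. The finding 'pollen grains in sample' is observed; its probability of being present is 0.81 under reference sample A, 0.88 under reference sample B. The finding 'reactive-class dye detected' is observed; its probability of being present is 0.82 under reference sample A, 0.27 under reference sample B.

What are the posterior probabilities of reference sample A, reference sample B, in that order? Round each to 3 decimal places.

Multiply each prior by the joint likelihood of the evidence pattern:
  reference sample A: 0.61 × 0.87 × 0.81 × 0.82 = 0.35249
  reference sample B: 0.39 × 0.80 × 0.88 × 0.27 = 0.074131
The unnormalized weights sum to 0.42662.
P(reference sample A | evidence) = 0.35249 / 0.42662 ≈ 0.826
P(reference sample B | evidence) = 0.074131 / 0.42662 ≈ 0.174

0.826, 0.174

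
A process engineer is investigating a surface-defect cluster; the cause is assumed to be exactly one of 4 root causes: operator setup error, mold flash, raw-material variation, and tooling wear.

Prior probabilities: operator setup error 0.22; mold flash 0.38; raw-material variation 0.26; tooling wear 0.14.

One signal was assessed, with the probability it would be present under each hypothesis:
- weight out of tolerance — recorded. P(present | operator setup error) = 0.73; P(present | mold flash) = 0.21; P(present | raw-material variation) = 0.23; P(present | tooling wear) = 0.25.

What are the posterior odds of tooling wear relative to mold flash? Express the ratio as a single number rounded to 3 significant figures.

0.439

Posterior odds equal prior odds times the likelihood ratio; only the two competing hypotheses matter.
  tooling wear: 0.14 × 0.25 = 0.035
  mold flash: 0.38 × 0.21 = 0.0798
Posterior odds = 0.035 / 0.0798 ≈ 0.439.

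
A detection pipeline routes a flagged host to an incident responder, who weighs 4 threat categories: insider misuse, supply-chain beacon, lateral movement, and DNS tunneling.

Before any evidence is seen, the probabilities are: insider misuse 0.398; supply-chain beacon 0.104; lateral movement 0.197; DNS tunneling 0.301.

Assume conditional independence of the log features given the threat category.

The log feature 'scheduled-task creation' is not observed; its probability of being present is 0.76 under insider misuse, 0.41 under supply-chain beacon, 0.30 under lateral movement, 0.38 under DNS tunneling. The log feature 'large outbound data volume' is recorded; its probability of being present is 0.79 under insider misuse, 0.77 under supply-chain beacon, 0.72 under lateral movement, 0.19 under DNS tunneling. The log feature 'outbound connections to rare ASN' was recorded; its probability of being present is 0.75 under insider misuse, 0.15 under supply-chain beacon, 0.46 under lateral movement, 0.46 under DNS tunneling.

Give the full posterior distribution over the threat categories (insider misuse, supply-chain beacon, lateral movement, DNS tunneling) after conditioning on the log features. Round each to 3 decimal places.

0.450, 0.056, 0.363, 0.130

By Bayes' rule with conditional independence, the unnormalized weight for each hypothesis is prior × ∏ likelihoods (using 1 − P(present | H) for each absent log feature):
  insider misuse: 0.398 × (1 − 0.76) × 0.79 × 0.75 = 0.056596
  supply-chain beacon: 0.104 × (1 − 0.41) × 0.77 × 0.15 = 0.0070871
  lateral movement: 0.197 × (1 − 0.30) × 0.72 × 0.46 = 0.045672
  DNS tunneling: 0.301 × (1 − 0.38) × 0.19 × 0.46 = 0.016311
The unnormalized weights sum to 0.12567.
P(insider misuse | evidence) = 0.056596 / 0.12567 ≈ 0.450
P(supply-chain beacon | evidence) = 0.0070871 / 0.12567 ≈ 0.056
P(lateral movement | evidence) = 0.045672 / 0.12567 ≈ 0.363
P(DNS tunneling | evidence) = 0.016311 / 0.12567 ≈ 0.130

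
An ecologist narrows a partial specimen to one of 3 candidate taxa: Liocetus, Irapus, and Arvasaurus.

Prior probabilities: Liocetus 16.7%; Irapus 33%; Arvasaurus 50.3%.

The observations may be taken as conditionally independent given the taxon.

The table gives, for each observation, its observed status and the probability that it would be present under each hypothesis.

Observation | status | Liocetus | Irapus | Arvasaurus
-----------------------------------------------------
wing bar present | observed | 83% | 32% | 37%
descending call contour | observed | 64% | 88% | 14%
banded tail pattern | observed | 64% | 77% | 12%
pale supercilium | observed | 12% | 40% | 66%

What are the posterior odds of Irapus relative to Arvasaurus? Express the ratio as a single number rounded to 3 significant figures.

13.9

Posterior odds equal prior odds times the likelihood ratio; only the two competing hypotheses matter.
  Irapus: 0.330 × 0.32 × 0.88 × 0.77 × 0.40 = 0.028622
  Arvasaurus: 0.503 × 0.37 × 0.14 × 0.12 × 0.66 = 0.0020636
Odds(Irapus : Arvasaurus) = 0.028622 / 0.0020636 ≈ 13.9.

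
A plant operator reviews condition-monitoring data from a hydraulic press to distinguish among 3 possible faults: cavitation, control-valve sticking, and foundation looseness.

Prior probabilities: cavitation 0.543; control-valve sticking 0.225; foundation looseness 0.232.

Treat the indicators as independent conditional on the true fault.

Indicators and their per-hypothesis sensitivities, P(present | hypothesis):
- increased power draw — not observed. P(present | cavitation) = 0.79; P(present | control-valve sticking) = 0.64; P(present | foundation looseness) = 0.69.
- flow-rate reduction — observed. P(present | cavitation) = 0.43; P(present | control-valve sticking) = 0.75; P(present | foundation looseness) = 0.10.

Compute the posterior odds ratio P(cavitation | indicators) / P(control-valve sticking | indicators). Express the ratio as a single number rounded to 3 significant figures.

0.807

The normalizing constant cancels in an odds ratio, so compute prior × likelihood for the two hypotheses only (using 1 − P(present | H) for each absent indicator):
  cavitation: 0.543 × (1 − 0.79) × 0.43 = 0.049033
  control-valve sticking: 0.225 × (1 − 0.64) × 0.75 = 0.06075
Odds(cavitation : control-valve sticking) = 0.049033 / 0.06075 ≈ 0.807.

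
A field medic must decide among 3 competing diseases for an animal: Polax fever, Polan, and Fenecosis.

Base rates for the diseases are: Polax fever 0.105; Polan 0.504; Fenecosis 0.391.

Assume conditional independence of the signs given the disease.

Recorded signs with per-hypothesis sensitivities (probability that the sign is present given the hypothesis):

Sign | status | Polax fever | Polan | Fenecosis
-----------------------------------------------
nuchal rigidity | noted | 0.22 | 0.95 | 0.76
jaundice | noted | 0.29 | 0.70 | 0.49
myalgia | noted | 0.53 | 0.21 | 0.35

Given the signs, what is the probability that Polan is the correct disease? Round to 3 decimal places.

For each hypothesis, the unnormalized posterior weight is prior × product of the sign likelihoods:
  Polax fever: 0.105 × 0.22 × 0.29 × 0.53 = 0.0035505
  Polan: 0.504 × 0.95 × 0.70 × 0.21 = 0.070384
  Fenecosis: 0.391 × 0.76 × 0.49 × 0.35 = 0.050963
Normalizing constant Z = 0.0035505 + 0.070384 + 0.050963 = 0.1249.
P(Polan | evidence) = 0.070384 / 0.1249 ≈ 0.564.

0.564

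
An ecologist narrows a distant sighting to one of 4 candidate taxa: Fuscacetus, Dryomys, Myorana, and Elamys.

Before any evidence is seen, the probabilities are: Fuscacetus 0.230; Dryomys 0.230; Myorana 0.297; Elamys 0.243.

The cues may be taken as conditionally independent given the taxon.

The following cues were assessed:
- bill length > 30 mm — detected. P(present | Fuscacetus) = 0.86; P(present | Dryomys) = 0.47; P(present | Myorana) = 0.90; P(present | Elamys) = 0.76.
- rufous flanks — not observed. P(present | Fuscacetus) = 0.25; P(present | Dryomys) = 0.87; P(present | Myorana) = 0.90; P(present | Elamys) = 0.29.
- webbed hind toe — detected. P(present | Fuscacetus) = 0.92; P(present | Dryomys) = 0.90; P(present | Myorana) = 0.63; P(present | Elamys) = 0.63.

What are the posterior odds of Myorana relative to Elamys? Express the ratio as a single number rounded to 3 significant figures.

0.204

Unnormalized posterior weight (prior times the cue likelihoods) for each of the two hypotheses (using 1 − P(present | H) for each absent cue):
  Myorana: 0.297 × 0.90 × (1 − 0.90) × 0.63 = 0.01684
  Elamys: 0.243 × 0.76 × (1 − 0.29) × 0.63 = 0.082607
Odds(Myorana : Elamys) = 0.01684 / 0.082607 ≈ 0.204.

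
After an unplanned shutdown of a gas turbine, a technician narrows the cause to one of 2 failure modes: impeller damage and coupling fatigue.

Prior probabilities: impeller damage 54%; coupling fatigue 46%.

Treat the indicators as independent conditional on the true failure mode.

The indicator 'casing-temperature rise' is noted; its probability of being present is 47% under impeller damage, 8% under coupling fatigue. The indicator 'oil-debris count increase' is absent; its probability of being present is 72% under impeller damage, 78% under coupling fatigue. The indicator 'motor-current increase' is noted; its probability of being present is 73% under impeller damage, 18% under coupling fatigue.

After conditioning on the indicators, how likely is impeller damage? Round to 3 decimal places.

Multiply each prior by the joint likelihood of the indicator pattern (using 1 − P(present | H) for each absent indicator):
  impeller damage: 0.54 × 0.47 × (1 − 0.72) × 0.73 = 0.051877
  coupling fatigue: 0.46 × 0.08 × (1 − 0.78) × 0.18 = 0.0014573
Normalizing constant Z = 0.051877 + 0.0014573 = 0.053334.
P(impeller damage | evidence) = 0.051877 / 0.053334 ≈ 0.973.

0.973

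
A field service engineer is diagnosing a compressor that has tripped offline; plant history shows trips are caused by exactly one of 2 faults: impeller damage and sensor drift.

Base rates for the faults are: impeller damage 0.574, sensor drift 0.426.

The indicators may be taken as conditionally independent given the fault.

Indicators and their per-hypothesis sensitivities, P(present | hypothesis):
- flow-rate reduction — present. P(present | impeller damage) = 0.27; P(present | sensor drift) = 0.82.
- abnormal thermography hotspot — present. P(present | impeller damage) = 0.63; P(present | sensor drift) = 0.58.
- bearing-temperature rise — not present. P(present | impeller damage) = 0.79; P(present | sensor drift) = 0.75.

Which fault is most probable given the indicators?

For each hypothesis, the unnormalized posterior weight is prior × product of the indicator likelihoods (using 1 − P(present | H) for each absent indicator):
  impeller damage: 0.574 × 0.27 × 0.63 × (1 − 0.79) = 0.020504
  sensor drift: 0.426 × 0.82 × 0.58 × (1 − 0.75) = 0.050651
Marginal likelihood of the evidence = 0.071155.
P(impeller damage | evidence) ≈ 0.020504 / 0.071155 ≈ 0.288
P(sensor drift | evidence) ≈ 0.050651 / 0.071155 ≈ 0.712
The largest is 0.712, so sensor drift is most probable.

sensor drift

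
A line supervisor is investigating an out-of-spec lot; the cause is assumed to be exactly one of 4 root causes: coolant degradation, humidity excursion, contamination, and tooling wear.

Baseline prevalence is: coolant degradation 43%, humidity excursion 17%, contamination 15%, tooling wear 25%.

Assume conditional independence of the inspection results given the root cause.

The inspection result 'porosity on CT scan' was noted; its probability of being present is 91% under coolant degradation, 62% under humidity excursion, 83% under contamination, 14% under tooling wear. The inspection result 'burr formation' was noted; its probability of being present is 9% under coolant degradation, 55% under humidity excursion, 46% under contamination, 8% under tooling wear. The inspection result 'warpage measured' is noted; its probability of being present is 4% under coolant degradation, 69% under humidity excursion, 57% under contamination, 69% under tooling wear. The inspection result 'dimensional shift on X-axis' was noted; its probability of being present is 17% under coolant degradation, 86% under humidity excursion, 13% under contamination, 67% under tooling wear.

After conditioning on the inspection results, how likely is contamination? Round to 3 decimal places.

0.106

By Bayes' rule with conditional independence, the unnormalized weight for each hypothesis is prior × ∏ likelihoods:
  coolant degradation: 0.43 × 0.91 × 0.09 × 0.04 × 0.17 = 0.00023948
  humidity excursion: 0.17 × 0.62 × 0.55 × 0.69 × 0.86 = 0.034399
  contamination: 0.15 × 0.83 × 0.46 × 0.57 × 0.13 = 0.0042437
  tooling wear: 0.25 × 0.14 × 0.08 × 0.69 × 0.67 = 0.0012944
Marginal likelihood of the evidence = 0.040177.
P(contamination | evidence) = 0.0042437 / 0.040177 ≈ 0.106.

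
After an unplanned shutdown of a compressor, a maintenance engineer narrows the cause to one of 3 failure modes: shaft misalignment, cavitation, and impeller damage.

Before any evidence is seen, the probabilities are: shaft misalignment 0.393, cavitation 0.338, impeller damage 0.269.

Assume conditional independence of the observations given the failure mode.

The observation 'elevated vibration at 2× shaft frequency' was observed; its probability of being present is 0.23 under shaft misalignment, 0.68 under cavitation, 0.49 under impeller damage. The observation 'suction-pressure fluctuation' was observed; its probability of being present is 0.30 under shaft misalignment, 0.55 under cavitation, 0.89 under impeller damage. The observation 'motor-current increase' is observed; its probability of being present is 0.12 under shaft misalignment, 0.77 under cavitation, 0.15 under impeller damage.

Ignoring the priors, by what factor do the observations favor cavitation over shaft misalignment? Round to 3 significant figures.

Take the product of per-observation likelihoods under each hypothesis, then divide.
  cavitation: 0.68 × 0.55 × 0.77 = 0.28798
  shaft misalignment: 0.23 × 0.30 × 0.12 = 0.00828
Bayes factor = 0.28798 / 0.00828 ≈ 34.8

34.8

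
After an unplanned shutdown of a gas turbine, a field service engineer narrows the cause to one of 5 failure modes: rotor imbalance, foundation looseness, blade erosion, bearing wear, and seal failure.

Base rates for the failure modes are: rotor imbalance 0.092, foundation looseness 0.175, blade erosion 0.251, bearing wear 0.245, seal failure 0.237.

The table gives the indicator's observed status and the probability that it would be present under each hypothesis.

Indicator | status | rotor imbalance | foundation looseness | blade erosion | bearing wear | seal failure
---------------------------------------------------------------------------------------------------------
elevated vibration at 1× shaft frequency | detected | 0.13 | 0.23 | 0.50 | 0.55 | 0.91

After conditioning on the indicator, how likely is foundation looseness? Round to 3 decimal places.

By Bayes' rule, the unnormalized weight for each hypothesis is prior × likelihood:
  rotor imbalance: 0.092 × 0.13 = 0.01196
  foundation looseness: 0.175 × 0.23 = 0.04025
  blade erosion: 0.251 × 0.50 = 0.1255
  bearing wear: 0.245 × 0.55 = 0.13475
  seal failure: 0.237 × 0.91 = 0.21567
Normalizing constant Z = 0.01196 + 0.04025 + 0.1255 + 0.13475 + 0.21567 = 0.52813.
P(foundation looseness | evidence) = 0.04025 / 0.52813 ≈ 0.076.

0.076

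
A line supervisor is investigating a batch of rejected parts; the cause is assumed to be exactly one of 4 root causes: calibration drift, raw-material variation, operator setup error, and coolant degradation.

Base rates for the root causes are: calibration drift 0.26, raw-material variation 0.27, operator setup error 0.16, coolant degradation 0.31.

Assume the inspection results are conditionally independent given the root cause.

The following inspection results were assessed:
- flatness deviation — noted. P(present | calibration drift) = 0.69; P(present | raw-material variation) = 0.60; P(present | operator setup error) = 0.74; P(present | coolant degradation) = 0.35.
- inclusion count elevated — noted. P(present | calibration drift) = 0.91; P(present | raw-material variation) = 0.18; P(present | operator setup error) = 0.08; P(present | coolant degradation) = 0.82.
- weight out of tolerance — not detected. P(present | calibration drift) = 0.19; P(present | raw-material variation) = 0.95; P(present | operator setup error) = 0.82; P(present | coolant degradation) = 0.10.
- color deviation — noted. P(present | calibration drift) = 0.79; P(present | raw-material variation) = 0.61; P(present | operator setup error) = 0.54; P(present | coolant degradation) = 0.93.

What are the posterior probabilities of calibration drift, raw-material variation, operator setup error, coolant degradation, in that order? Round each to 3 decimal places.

For each hypothesis, the unnormalized posterior weight is prior × product of the inspection result likelihoods (using 1 − P(present | H) for each absent inspection result):
  calibration drift: 0.26 × 0.69 × 0.91 × (1 − 0.19) × 0.79 = 0.10447
  raw-material variation: 0.27 × 0.60 × 0.18 × (1 − 0.95) × 0.61 = 0.00088938
  operator setup error: 0.16 × 0.74 × 0.08 × (1 − 0.82) × 0.54 = 0.00092068
  coolant degradation: 0.31 × 0.35 × 0.82 × (1 − 0.10) × 0.93 = 0.074468
Marginal likelihood of the evidence = 0.18074.
P(calibration drift | evidence) = 0.10447 / 0.18074 ≈ 0.578
P(raw-material variation | evidence) = 0.00088938 / 0.18074 ≈ 0.005
P(operator setup error | evidence) = 0.00092068 / 0.18074 ≈ 0.005
P(coolant degradation | evidence) = 0.074468 / 0.18074 ≈ 0.412

0.578, 0.005, 0.005, 0.412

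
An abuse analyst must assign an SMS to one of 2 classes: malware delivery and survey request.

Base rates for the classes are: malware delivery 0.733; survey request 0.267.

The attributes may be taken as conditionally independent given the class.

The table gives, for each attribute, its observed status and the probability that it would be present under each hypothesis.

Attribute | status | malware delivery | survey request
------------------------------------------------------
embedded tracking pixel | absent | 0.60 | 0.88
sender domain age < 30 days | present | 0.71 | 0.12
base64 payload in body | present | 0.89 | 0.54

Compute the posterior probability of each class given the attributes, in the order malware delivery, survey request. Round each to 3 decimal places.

By Bayes' rule with conditional independence, the unnormalized weight for each hypothesis is prior × ∏ likelihoods (using 1 − P(present | H) for each absent attribute):
  malware delivery: 0.733 × (1 − 0.60) × 0.71 × 0.89 = 0.18527
  survey request: 0.267 × (1 − 0.88) × 0.12 × 0.54 = 0.0020762
Marginal likelihood of the evidence = 0.18735.
P(malware delivery | evidence) = 0.18527 / 0.18735 ≈ 0.989
P(survey request | evidence) = 0.0020762 / 0.18735 ≈ 0.011

0.989, 0.011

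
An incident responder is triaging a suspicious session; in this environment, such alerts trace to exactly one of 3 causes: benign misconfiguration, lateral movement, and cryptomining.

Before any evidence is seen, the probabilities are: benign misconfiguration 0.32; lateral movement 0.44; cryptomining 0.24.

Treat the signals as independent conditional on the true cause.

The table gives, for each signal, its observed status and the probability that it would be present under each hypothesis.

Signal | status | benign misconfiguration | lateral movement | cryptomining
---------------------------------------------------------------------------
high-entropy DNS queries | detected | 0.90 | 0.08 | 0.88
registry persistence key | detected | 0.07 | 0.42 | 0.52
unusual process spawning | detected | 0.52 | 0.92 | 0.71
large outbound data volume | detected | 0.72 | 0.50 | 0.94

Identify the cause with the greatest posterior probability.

cryptomining

By Bayes' rule with conditional independence, the unnormalized weight for each hypothesis is prior × ∏ likelihoods:
  benign misconfiguration: 0.32 × 0.90 × 0.07 × 0.52 × 0.72 = 0.0075479
  lateral movement: 0.44 × 0.08 × 0.42 × 0.92 × 0.50 = 0.0068006
  cryptomining: 0.24 × 0.88 × 0.52 × 0.71 × 0.94 = 0.073297
The unnormalized weights sum to 0.087645.
P(benign misconfiguration | evidence) ≈ 0.0075479 / 0.087645 ≈ 0.086
P(lateral movement | evidence) ≈ 0.0068006 / 0.087645 ≈ 0.078
P(cryptomining | evidence) ≈ 0.073297 / 0.087645 ≈ 0.836
The largest is 0.836, so cryptomining is most probable.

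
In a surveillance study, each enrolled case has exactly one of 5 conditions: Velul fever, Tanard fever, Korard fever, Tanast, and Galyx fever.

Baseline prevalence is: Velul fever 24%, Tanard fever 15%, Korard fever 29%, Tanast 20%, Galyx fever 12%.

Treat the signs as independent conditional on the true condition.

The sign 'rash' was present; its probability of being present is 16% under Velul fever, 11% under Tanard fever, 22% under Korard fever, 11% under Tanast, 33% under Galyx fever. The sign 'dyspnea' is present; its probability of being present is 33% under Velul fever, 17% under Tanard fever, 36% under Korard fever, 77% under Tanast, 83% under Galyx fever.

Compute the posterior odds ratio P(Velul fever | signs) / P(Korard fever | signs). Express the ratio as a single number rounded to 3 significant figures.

Posterior odds equal prior odds times the likelihood ratio; only the two competing hypotheses matter.
  Velul fever: 0.24 × 0.16 × 0.33 = 0.012672
  Korard fever: 0.29 × 0.22 × 0.36 = 0.022968
Odds(Velul fever : Korard fever) = 0.012672 / 0.022968 ≈ 0.552.

0.552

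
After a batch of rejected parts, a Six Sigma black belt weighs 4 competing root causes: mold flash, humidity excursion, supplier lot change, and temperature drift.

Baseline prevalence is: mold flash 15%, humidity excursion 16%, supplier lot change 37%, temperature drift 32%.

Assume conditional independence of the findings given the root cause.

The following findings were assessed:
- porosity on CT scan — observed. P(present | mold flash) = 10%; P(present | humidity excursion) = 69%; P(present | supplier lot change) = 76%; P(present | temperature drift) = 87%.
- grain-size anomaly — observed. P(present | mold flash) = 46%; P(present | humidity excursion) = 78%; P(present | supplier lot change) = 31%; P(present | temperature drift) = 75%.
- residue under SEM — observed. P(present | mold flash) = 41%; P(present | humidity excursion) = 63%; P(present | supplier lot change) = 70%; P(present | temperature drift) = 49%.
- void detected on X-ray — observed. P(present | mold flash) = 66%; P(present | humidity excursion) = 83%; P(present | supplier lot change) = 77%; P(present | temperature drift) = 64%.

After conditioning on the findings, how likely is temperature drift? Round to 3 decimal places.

0.411

For each hypothesis, the unnormalized posterior weight is prior × product of the finding likelihoods:
  mold flash: 0.15 × 0.10 × 0.46 × 0.41 × 0.66 = 0.0018671
  humidity excursion: 0.16 × 0.69 × 0.78 × 0.63 × 0.83 = 0.045028
  supplier lot change: 0.37 × 0.76 × 0.31 × 0.70 × 0.77 = 0.046986
  temperature drift: 0.32 × 0.87 × 0.75 × 0.49 × 0.64 = 0.06548
Marginal likelihood of the evidence = 0.15936.
P(temperature drift | evidence) = 0.06548 / 0.15936 ≈ 0.411.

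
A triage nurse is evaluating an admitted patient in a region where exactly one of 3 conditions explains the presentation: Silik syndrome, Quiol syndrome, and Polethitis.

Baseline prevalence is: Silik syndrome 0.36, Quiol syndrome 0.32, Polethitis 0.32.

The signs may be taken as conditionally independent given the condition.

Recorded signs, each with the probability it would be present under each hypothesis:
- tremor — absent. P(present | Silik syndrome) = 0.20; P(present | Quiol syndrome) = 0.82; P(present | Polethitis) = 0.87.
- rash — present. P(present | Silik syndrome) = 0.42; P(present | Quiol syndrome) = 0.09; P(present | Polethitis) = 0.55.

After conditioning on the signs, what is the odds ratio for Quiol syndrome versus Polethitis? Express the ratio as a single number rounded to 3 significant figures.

Posterior odds equal prior odds times the likelihood ratio; only the two competing hypotheses matter (using 1 − P(present | H) for each absent sign).
  Quiol syndrome: 0.32 × (1 − 0.82) × 0.09 = 0.005184
  Polethitis: 0.32 × (1 − 0.87) × 0.55 = 0.02288
Odds(Quiol syndrome : Polethitis) = 0.005184 / 0.02288 ≈ 0.227.

0.227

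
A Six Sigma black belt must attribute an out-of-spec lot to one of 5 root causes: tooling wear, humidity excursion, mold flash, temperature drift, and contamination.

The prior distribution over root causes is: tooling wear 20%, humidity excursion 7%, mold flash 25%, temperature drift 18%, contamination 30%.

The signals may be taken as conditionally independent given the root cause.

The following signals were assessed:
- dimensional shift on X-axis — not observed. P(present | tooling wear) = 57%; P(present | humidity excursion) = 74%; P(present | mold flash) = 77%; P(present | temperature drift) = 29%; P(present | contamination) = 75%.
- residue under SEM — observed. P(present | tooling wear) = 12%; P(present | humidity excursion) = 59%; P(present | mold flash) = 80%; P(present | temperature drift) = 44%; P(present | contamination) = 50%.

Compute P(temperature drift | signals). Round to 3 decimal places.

Multiply each prior by the joint likelihood of the signal pattern (using 1 − P(present | H) for each absent signal):
  tooling wear: 0.20 × (1 − 0.57) × 0.12 = 0.01032
  humidity excursion: 0.07 × (1 − 0.74) × 0.59 = 0.010738
  mold flash: 0.25 × (1 − 0.77) × 0.80 = 0.046
  temperature drift: 0.18 × (1 − 0.29) × 0.44 = 0.056232
  contamination: 0.30 × (1 − 0.75) × 0.50 = 0.0375
Marginal likelihood of the evidence = 0.16079.
P(temperature drift | evidence) = 0.056232 / 0.16079 ≈ 0.350.

0.350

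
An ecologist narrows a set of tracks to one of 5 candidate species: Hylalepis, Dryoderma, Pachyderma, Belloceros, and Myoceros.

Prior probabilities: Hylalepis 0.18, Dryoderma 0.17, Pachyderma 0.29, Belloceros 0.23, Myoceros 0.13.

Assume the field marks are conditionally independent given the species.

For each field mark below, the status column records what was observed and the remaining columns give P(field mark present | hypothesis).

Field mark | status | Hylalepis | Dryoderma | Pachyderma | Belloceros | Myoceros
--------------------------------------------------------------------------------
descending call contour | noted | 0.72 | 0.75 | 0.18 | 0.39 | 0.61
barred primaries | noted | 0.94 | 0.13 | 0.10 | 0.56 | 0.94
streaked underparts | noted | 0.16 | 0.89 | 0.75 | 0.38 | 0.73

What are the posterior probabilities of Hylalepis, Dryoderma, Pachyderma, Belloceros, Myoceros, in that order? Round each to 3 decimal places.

By Bayes' rule with conditional independence, the unnormalized weight for each hypothesis is prior × ∏ likelihoods:
  Hylalepis: 0.18 × 0.72 × 0.94 × 0.16 = 0.019492
  Dryoderma: 0.17 × 0.75 × 0.13 × 0.89 = 0.014752
  Pachyderma: 0.29 × 0.18 × 0.10 × 0.75 = 0.003915
  Belloceros: 0.23 × 0.39 × 0.56 × 0.38 = 0.019088
  Myoceros: 0.13 × 0.61 × 0.94 × 0.73 = 0.054416
Normalizing constant Z = 0.019492 + 0.014752 + 0.003915 + 0.019088 + 0.054416 = 0.11166.
P(Hylalepis | evidence) = 0.019492 / 0.11166 ≈ 0.175
P(Dryoderma | evidence) = 0.014752 / 0.11166 ≈ 0.132
P(Pachyderma | evidence) = 0.003915 / 0.11166 ≈ 0.035
P(Belloceros | evidence) = 0.019088 / 0.11166 ≈ 0.171
P(Myoceros | evidence) = 0.054416 / 0.11166 ≈ 0.487

0.175, 0.132, 0.035, 0.171, 0.487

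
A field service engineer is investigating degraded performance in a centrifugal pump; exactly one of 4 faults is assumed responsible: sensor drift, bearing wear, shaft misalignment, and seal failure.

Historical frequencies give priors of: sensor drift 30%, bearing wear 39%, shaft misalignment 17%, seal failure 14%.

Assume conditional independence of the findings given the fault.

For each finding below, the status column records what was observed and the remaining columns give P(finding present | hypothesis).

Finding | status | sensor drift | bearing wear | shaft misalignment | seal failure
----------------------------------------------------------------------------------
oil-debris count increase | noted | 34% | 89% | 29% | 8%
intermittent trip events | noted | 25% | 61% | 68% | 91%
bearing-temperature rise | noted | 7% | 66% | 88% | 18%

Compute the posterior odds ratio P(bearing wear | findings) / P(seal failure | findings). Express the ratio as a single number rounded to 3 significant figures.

76.2

Unnormalized posterior weight (prior times the finding likelihoods) for each of the two hypotheses:
  bearing wear: 0.39 × 0.89 × 0.61 × 0.66 = 0.13974
  seal failure: 0.14 × 0.08 × 0.91 × 0.18 = 0.0018346
Odds(bearing wear : seal failure) = 0.13974 / 0.0018346 ≈ 76.2.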